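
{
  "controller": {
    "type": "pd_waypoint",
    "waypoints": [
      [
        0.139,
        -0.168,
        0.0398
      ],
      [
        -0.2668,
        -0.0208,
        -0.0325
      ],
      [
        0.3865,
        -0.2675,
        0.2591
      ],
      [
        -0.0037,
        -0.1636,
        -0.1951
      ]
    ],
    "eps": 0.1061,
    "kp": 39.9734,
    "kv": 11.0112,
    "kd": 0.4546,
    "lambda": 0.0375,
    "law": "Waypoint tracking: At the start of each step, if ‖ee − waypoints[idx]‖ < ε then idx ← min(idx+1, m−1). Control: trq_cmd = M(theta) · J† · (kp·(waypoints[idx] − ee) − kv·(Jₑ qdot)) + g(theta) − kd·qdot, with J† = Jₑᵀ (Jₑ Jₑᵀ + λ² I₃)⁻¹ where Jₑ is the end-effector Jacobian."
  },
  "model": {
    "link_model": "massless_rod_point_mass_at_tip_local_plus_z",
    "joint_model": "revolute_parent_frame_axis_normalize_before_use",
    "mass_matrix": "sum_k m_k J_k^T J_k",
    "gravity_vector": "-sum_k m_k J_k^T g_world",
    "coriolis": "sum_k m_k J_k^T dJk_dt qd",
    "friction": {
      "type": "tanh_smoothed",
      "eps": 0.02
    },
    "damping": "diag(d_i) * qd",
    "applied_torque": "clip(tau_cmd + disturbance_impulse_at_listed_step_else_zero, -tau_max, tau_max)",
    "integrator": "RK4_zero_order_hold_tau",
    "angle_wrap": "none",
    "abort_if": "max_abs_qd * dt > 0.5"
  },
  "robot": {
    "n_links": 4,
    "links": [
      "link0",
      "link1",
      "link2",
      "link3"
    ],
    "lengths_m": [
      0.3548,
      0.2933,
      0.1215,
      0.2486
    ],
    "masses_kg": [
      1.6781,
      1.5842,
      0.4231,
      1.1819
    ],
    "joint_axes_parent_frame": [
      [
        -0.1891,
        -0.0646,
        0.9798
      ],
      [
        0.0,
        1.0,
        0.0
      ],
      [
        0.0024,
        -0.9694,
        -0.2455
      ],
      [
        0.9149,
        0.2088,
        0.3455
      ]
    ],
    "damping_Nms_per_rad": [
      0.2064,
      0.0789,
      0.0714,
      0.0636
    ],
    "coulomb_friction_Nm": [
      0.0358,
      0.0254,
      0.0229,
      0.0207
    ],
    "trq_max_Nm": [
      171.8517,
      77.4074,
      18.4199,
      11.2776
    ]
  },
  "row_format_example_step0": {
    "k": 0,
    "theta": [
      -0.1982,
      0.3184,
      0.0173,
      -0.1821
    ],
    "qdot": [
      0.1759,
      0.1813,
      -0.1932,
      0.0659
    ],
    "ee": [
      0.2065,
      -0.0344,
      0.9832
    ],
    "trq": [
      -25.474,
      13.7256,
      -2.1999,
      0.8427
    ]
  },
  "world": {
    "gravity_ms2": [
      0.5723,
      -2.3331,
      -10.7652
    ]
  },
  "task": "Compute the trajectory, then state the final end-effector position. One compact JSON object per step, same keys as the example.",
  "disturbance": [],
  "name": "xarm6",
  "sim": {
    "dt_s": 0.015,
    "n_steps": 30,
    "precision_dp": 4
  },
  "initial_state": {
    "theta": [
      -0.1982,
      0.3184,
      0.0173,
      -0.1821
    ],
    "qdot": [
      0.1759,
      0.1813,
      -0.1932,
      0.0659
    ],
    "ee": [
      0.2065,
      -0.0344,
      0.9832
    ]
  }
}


{"k":1,"theta":[-0.2197,0.3265,0.0257,-0.2183],"qdot":[-2.9753,0.9199,1.4016,-4.7821],"ee":[0.2094,-0.0348,0.9812],"trq":[-24.6143,11.9868,-2.2857,2.6525]}
{"k":2,"theta":[-0.2817,0.3463,0.062,-0.3121],"qdot":[-5.2161,1.7627,3.6219,-7.5309],"ee":[0.213,-0.0375,0.9759],"trq":[-21.907,8.7167,-2.3042,2.9059]}
{"k":3,"theta":[-0.371,0.3786,0.1347,-0.4339],"qdot":[-6.6066,2.5835,6.2274,-8.5014],"ee":[0.2167,-0.0439,0.9661],"trq":[-14.6713,2.4239,-2.0529,2.2678]}
{"k":4,"theta":[-0.4736,0.4208,0.2418,-0.5575],"qdot":[-7.0281,3.0636,8.0795,-7.8723],"ee":[0.2206,-0.0544,0.9515],"trq":[-7.4722,-4.2006,-1.3424,1.3454]}
{"k":5,"theta":[-0.5779,0.4673,0.3679,-0.6672],"qdot":[-6.8886,3.1276,8.6909,-6.7737],"ee":[0.225,-0.0685,0.933],"trq":[-2.4226,-9.6676,-0.2807,0.8346]}
{"k":6,"theta":[-0.6786,0.5125,0.4965,-0.762],"qdot":[-6.548,2.9079,8.4345,-5.95],"ee":[0.2299,-0.0853,0.9119],"trq":[0.8445,-13.8263,0.7867,0.9277]}
{"k":7,"theta":[-0.7737,0.5534,0.6185,-0.8475],"qdot":[-6.1592,2.5453,7.838,-5.5325],"ee":[0.2353,-0.1039,0.8892],"trq":[3.0683,-16.8487,1.5908,1.459]}
{"k":8,"theta":[-0.863,0.5884,0.7313,-0.9291],"qdot":[-5.7664,2.1205,7.2258,-5.4092],"ee":[0.2406,-0.1235,0.8654],"trq":[4.7628,-18.9467,2.0449,2.2069]}
{"k":9,"theta":[-0.9464,0.6169,0.8356,-1.0101],"qdot":[-5.3733,1.6699,6.7288,-5.4514],"ee":[0.2452,-0.1437,0.8409],"trq":[6.211,-20.3159,2.1813,3.0132]}
{"k":10,"theta":[-1.0239,0.6385,0.9335,-1.0924],"qdot":[-4.9703,1.2099,6.3765,-5.5745],"ee":[0.2487,-0.1642,0.8161],"trq":[7.5549,-21.1189,2.0762,3.7881]}
{"k":11,"theta":[-1.0952,0.6532,1.027,-1.1769],"qdot":[-4.543,0.7507,6.1556,-5.7348],"ee":[0.2507,-0.1845,0.7916],"trq":[8.8675,-21.4806,1.8114,4.4861]}
{"k":12,"theta":[-1.1597,0.6611,1.1179,-1.264],"qdot":[-4.0743,0.3034,6.0332,-5.9144],"ee":[0.251,-0.2045,0.7677],"trq":[10.1977,-21.4821,1.4624,5.0857]}
{"k":13,"theta":[-1.2168,0.6626,1.2072,-1.3539],"qdot":[-3.5442,-0.1144,5.9565,-6.1043],"ee":[0.2496,-0.224,0.7451],"trq":[11.5937,-21.1394,1.0996,5.5742]}
{"k":14,"theta":[-1.2653,0.6582,1.2952,-1.4465],"qdot":[-2.9322,-0.4717,5.8347,-6.2839],"ee":[0.2463,-0.2428,0.7244],"trq":[13.0935,-20.3441,0.7952,5.9346]}
{"k":15,"theta":[-1.304,0.6491,1.3801,-1.5415],"qdot":[-2.226,-0.7259,5.503,-6.4051],"ee":[0.2416,-0.2607,0.7064],"trq":[14.6498,-18.748,0.63,6.1346]}
{"k":16,"theta":[-1.3315,0.6376,1.4575,-1.6372],"qdot":[-1.446,-0.8116,4.7723,-6.3441],"ee":[0.2357,-0.2775,0.6918],"trq":[15.8818,-15.7434,0.6468,6.0981]}
{"k":17,"theta":[-1.3472,0.6265,1.5216,-1.7295],"qdot":[-0.6741,-0.6659,3.6768,-5.9477],"ee":[0.2295,-0.2927,0.6806],"trq":[15.8841,-11.1304,0.733,5.7329]}
{"k":18,"theta":[-1.3523,0.6196,1.5698,-1.813],"qdot":[-0.0301,-0.268,2.7025,-5.1721],"ee":[0.2241,-0.3057,0.6721],"trq":[13.9412,-6.2645,0.6161,5.0403]}
{"k":19,"theta":[-1.3495,0.6201,1.6056,-1.8823],"qdot":[0.3891,0.3127,2.075,-4.076],"ee":[0.2205,-0.3165,0.6652],"trq":[10.5766,-3.0675,0.3046,4.1387]}
{"k":20,"theta":[-1.3423,0.6295,1.6326,-1.9338],"qdot":[0.5556,0.936,1.56,-2.7949],"ee":[0.2195,-0.3254,0.6584],"trq":[7.0952,-2.0196,0.0792,3.198]}
{"k":21,"theta":[-1.3342,0.6478,1.6526,-1.9662],"qdot":[0.5233,1.4946,1.1311,-1.5507],"ee":[0.2208,-0.3328,0.6511],"trq":[4.4386,-2.2691,0.026,2.3892]}
{"k":22,"theta":[-1.3274,0.6738,1.6675,-1.9816],"qdot":[0.3887,1.9629,0.8576,-0.5089],"ee":[0.224,-0.3395,0.6428],"trq":[2.723,-2.8768,0.0819,1.8058]}
{"k":23,"theta":[-1.3228,0.7062,1.6798,-1.9832],"qdot":[0.2236,2.3635,0.7708,0.2905],"ee":[0.2285,-0.3457,0.6334],"trq":[1.6451,-3.3683,0.1737,1.4501]}
{"k":24,"theta":[-1.3207,0.7444,1.6921,-1.9743],"qdot":[0.0588,2.7274,0.8586,0.8859],"ee":[0.2338,-0.3518,0.6228],"trq":[0.8545,-3.6145,0.2593,1.2798]}
{"k":25,"theta":[-1.3211,0.788,1.7066,-1.9572],"qdot":[-0.1089,3.084,1.0529,1.3858],"ee":[0.2395,-0.3579,0.6109],"trq":[0.087,-3.649,0.3367,1.2136]}
{"k":26,"theta":[-1.3241,0.837,1.7245,-1.9327],"qdot":[-0.2917,3.4527,1.3117,1.8665],"ee":[0.2454,-0.3641,0.5978],"trq":[-0.7158,-3.6152,0.4017,1.2049]}
{"k":27,"theta":[-1.3301,0.8917,1.7463,-1.9009],"qdot":[-0.4936,3.8405,1.5743,2.3632],"ee":[0.2511,-0.3702,0.5832],"trq":[-1.4381,-3.7418,0.4623,1.2354]}
{"k":28,"theta":[-1.3391,0.9523,1.7718,-1.8617],"qdot":[-0.7052,4.2389,1.7833,2.8581],"ee":[0.2564,-0.3763,0.5673],"trq":[-1.839,-4.2602,0.5269,1.3138]}
{"k":29,"theta":[-1.3512,1.0188,1.7996,-1.8155],"qdot":[-0.905,4.6232,1.9022,3.2862],"ee":[0.2611,-0.3822,0.5499],"trq":[-1.7122,-5.2494,0.6014,1.464]}
{"k":30,"theta":[-1.3661,1.0906,1.8286,-1.7639],"qdot":[-1.0696,4.9609,1.9361,3.568],"ee":[0.2649,-0.3879,0.5312]}
{"summary": "final ee position (m): 0.2649 -0.3879 0.5312"}


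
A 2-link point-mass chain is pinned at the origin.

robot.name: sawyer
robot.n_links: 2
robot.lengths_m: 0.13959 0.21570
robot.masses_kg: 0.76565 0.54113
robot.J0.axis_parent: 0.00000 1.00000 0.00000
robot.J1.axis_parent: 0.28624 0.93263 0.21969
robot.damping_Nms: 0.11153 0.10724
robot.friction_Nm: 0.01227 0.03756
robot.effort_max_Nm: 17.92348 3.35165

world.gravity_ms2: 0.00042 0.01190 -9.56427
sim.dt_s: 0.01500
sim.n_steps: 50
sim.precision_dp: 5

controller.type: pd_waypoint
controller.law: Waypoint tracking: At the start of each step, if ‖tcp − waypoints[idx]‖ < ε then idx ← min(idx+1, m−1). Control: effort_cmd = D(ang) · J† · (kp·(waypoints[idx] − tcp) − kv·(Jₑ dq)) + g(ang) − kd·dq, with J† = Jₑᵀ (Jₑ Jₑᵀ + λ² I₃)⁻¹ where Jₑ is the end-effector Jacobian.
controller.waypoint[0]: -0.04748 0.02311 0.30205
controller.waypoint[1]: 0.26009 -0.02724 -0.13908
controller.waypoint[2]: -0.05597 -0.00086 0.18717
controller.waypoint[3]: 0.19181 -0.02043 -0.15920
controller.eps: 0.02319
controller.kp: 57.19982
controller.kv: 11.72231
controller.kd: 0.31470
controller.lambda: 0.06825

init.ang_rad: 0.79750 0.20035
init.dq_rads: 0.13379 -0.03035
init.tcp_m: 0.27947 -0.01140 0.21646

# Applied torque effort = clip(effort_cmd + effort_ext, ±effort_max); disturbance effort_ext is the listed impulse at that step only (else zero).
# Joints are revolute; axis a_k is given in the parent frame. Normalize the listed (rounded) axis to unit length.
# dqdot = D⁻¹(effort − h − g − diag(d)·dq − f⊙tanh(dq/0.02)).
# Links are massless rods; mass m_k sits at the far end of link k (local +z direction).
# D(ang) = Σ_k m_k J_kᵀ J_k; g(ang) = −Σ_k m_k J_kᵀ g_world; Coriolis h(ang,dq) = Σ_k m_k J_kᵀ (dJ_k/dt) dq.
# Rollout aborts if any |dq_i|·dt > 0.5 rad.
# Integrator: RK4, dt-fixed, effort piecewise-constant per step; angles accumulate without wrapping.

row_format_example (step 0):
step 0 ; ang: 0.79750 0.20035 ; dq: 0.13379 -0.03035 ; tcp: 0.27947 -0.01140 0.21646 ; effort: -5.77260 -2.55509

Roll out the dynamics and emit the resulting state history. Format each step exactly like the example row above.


step 1 ; ang: 0.79433 0.20052 ; dq: -0.52454 -0.00794 ; tcp: 0.27880 -0.01141 0.21731 ; effort: -4.96555 -2.26934
step 2 ; ang: 0.78344 0.19898 ; dq: -0.93173 -0.18866 ; tcp: 0.27624 -0.01133 0.22060 ; effort: -4.33043 -1.96513
step 3 ; ang: 0.76722 0.19495 ; dq: -1.23115 -0.34767 ; tcp: 0.27216 -0.01112 0.22573 ; effort: -3.80957 -1.71100
step 4 ; ang: 0.74711 0.18876 ; dq: -1.45122 -0.47683 ; tcp: 0.26682 -0.01080 0.23217 ; effort: -3.37721 -1.50043
step 5 ; ang: 0.72416 0.18083 ; dq: -1.61036 -0.57767 ; tcp: 0.26043 -0.01038 0.23951 ; effort: -3.01414 -1.32545
step 6 ; ang: 0.69919 0.17157 ; dq: -1.72115 -0.65560 ; tcp: 0.25316 -0.00989 0.24739 ; effort: -2.70574 -1.17830
step 7 ; ang: 0.67285 0.16128 ; dq: -1.79385 -0.71430 ; tcp: 0.24516 -0.00934 0.25553 ; effort: -2.44057 -1.05313
step 8 ; ang: 0.64564 0.15022 ; dq: -1.83643 -0.75704 ; tcp: 0.23656 -0.00874 0.26372 ; effort: -2.20983 -0.94533
step 9 ; ang: 0.61798 0.13863 ; dq: -1.85521 -0.78651 ; tcp: 0.22747 -0.00811 0.27179 ; effort: -2.00675 -0.85133
step 10 ; ang: 0.59018 0.12667 ; dq: -1.85516 -0.80499 ; tcp: 0.21801 -0.00745 0.27962 ; effort: -1.82613 -0.76840
step 11 ; ang: 0.56249 0.11451 ; dq: -1.84025 -0.81436 ; tcp: 0.20828 -0.00677 0.28711 ; effort: -1.66401 -0.69443
step 12 ; ang: 0.53511 0.10227 ; dq: -1.81364 -0.81621 ; tcp: 0.19835 -0.00607 0.29419 ; effort: -1.51732 -0.62781
step 13 ; ang: 0.50820 0.09004 ; dq: -1.77787 -0.81187 ; tcp: 0.18833 -0.00537 0.30083 ; effort: -1.38373 -0.56733
step 14 ; ang: 0.48187 0.07792 ; dq: -1.73497 -0.80248 ; tcp: 0.17828 -0.00467 0.30700 ; effort: -1.26141 -0.51204
step 15 ; ang: 0.45623 0.06597 ; dq: -1.68663 -0.78899 ; tcp: 0.16827 -0.00397 0.31269 ; effort: -1.14895 -0.46123
step 16 ; ang: 0.43135 0.05426 ; dq: -1.63418 -0.77222 ; tcp: 0.15835 -0.00328 0.31790 ; effort: -1.04521 -0.41435
step 17 ; ang: 0.40728 0.04281 ; dq: -1.57875 -0.75286 ; tcp: 0.14858 -0.00260 0.32264 ; effort: -0.94931 -0.37096
step 18 ; ang: 0.38405 0.03167 ; dq: -1.52125 -0.73148 ; tcp: 0.13899 -0.00193 0.32692 ; effort: -0.86051 -0.33072
step 19 ; ang: 0.36169 0.02087 ; dq: -1.46245 -0.70860 ; tcp: 0.12963 -0.00128 0.33077 ; effort: -0.77818 -0.29334
step 20 ; ang: 0.34022 0.01041 ; dq: -1.40297 -0.68464 ; tcp: 0.12053 -0.00064 0.33422 ; effort: -0.70182 -0.25861
step 21 ; ang: 0.31964 0.00033 ; dq: -1.34333 -0.65997 ; tcp: 0.11170 -0.00002 0.33727 ; effort: -0.63097 -0.22631
step 22 ; ang: 0.29995 -0.00939 ; dq: -1.28397 -0.63487 ; tcp: 0.10317 0.00058 0.33998 ; effort: -0.56523 -0.19628
step 23 ; ang: 0.28115 -0.01872 ; dq: -1.22526 -0.60963 ; tcp: 0.09495 0.00116 0.34235 ; effort: -0.50423 -0.16837
step 24 ; ang: 0.26322 -0.02768 ; dq: -1.16748 -0.58444 ; tcp: 0.08705 0.00173 0.34442 ; effort: -0.44765 -0.14244
step 25 ; ang: 0.24614 -0.03626 ; dq: -1.11087 -0.55949 ; tcp: 0.07947 0.00227 0.34623 ; effort: -0.39518 -0.11835
step 26 ; ang: 0.22991 -0.04447 ; dq: -1.05564 -0.53493 ; tcp: 0.07223 0.00279 0.34778 ; effort: -0.34654 -0.09599
step 27 ; ang: 0.21449 -0.05231 ; dq: -1.00195 -0.51087 ; tcp: 0.06530 0.00329 0.34911 ; effort: -0.30146 -0.07524
step 28 ; ang: 0.19986 -0.05980 ; dq: -0.94990 -0.48741 ; tcp: 0.05870 0.00377 0.35024 ; effort: -0.25970 -0.05600
step 29 ; ang: 0.18600 -0.06694 ; dq: -0.89960 -0.46462 ; tcp: 0.05243 0.00423 0.35119 ; effort: -0.22101 -0.03816
step 30 ; ang: 0.17288 -0.07374 ; dq: -0.85111 -0.44257 ; tcp: 0.04646 0.00467 0.35199 ; effort: -0.18518 -0.02162
step 31 ; ang: 0.16048 -0.08022 ; dq: -0.80447 -0.42129 ; tcp: 0.04080 0.00509 0.35264 ; effort: -0.15201 -0.00630
step 32 ; ang: 0.14875 -0.08638 ; dq: -0.75971 -0.40081 ; tcp: 0.03543 0.00549 0.35317 ; effort: -0.12129 0.00789
step 33 ; ang: 0.13769 -0.09225 ; dq: -0.71683 -0.38116 ; tcp: 0.03035 0.00588 0.35360 ; effort: -0.09285 0.02104
step 34 ; ang: 0.12725 -0.09782 ; dq: -0.67583 -0.36233 ; tcp: 0.02554 0.00624 0.35393 ; effort: -0.06652 0.03323
step 35 ; ang: 0.11742 -0.10312 ; dq: -0.63670 -0.34434 ; tcp: 0.02100 0.00659 0.35418 ; effort: -0.04214 0.04451
step 36 ; ang: 0.10815 -0.10816 ; dq: -0.59940 -0.32716 ; tcp: 0.01671 0.00692 0.35436 ; effort: -0.01956 0.05497
step 37 ; ang: 0.09944 -0.11294 ; dq: -0.56389 -0.31080 ; tcp: 0.01267 0.00724 0.35448 ; effort: 0.00135 0.06467
step 38 ; ang: 0.09124 -0.11749 ; dq: -0.53013 -0.29524 ; tcp: 0.00885 0.00754 0.35454 ; effort: 0.02072 0.07366
step 39 ; ang: 0.08353 -0.12180 ; dq: -0.49808 -0.28046 ; tcp: 0.00526 0.00783 0.35457 ; effort: 0.03866 0.08200
step 40 ; ang: 0.07629 -0.12590 ; dq: -0.46768 -0.26643 ; tcp: 0.00188 0.00810 0.35455 ; effort: 0.05530 0.08974
step 41 ; ang: 0.06950 -0.12980 ; dq: -0.43887 -0.25313 ; tcp: -0.00131 0.00836 0.35451 ; effort: 0.07071 0.09692
step 42 ; ang: 0.06313 -0.13350 ; dq: -0.41160 -0.24054 ; tcp: -0.00430 0.00861 0.35444 ; effort: 0.08501 0.10360
step 43 ; ang: 0.05715 -0.13702 ; dq: -0.38580 -0.22863 ; tcp: -0.00712 0.00885 0.35435 ; effort: 0.09827 0.10981
step 44 ; ang: 0.05155 -0.14036 ; dq: -0.36142 -0.21737 ; tcp: -0.00977 0.00907 0.35425 ; effort: 0.11057 0.11558
step 45 ; ang: 0.04631 -0.14354 ; dq: -0.33839 -0.20673 ; tcp: -0.01226 0.00929 0.35413 ; effort: 0.12198 0.12096
step 46 ; ang: 0.04140 -0.14657 ; dq: -0.31666 -0.19670 ; tcp: -0.01460 0.00949 0.35400 ; effort: 0.13258 0.12597
step 47 ; ang: 0.03681 -0.14944 ; dq: -0.29616 -0.18723 ; tcp: -0.01679 0.00969 0.35386 ; effort: 0.14241 0.13064
step 48 ; ang: 0.03251 -0.15218 ; dq: -0.27683 -0.17830 ; tcp: -0.01885 0.00987 0.35372 ; effort: 0.15155 0.13499
step 49 ; ang: 0.02850 -0.15479 ; dq: -0.25862 -0.16989 ; tcp: -0.02079 0.01005 0.35357 ; effort: 0.16003 0.13906
step 50 ; ang: 0.02475 -0.15728 ; dq: -0.24147 -0.16197 ; tcp: -0.02260 0.01022 0.35342


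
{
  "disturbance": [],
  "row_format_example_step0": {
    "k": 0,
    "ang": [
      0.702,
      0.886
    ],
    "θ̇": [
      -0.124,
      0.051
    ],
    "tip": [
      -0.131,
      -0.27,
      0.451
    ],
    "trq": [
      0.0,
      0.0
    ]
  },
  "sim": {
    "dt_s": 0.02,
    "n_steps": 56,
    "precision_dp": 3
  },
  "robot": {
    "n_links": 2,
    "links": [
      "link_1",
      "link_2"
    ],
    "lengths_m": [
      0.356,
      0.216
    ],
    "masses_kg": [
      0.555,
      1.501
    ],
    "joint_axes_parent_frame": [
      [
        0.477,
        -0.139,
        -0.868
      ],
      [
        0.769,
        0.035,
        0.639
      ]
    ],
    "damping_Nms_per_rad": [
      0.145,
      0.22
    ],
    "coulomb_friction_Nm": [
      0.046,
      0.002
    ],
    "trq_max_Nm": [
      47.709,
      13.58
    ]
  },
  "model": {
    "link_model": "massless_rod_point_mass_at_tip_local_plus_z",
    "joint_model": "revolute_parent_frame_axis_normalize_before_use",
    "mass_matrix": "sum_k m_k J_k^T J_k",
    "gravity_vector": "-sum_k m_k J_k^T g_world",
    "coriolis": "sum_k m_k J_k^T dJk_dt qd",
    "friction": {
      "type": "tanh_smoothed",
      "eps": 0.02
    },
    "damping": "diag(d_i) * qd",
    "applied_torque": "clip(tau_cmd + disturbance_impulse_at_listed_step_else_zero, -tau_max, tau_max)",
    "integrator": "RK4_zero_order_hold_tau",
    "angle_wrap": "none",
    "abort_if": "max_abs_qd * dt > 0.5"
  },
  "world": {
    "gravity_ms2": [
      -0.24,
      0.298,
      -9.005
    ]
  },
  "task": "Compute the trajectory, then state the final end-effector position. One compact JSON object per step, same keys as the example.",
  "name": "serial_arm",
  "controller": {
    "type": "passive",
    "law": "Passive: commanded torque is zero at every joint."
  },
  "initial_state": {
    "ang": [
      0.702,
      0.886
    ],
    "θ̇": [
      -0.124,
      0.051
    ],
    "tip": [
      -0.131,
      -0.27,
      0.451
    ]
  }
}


{"k":1,"ang":[0.701,0.894],"\u03b8\u0307":[0.023,0.717],"tip":[-0.13,-0.271,0.45],"trq":[0.0,0.0]}
{"k":2,"ang":[0.703,0.914],"\u03b8\u0307":[0.177,1.318],"tip":[-0.13,-0.273,0.448],"trq":[0.0,0.0]}
{"k":3,"ang":[0.708,0.946],"\u03b8\u0307":[0.351,1.86],"tip":[-0.131,-0.276,0.443],"trq":[0.0,0.0]}
{"k":4,"ang":[0.717,0.988],"\u03b8\u0307":[0.545,2.356],"tip":[-0.131,-0.281,0.436],"trq":[0.0,0.0]}
{"k":5,"ang":[0.73,1.04],"\u03b8\u0307":[0.761,2.819],"tip":[-0.133,-0.287,0.427],"trq":[0.0,0.0]}
{"k":6,"ang":[0.748,1.101],"\u03b8\u0307":[0.999,3.258],"tip":[-0.135,-0.293,0.416],"trq":[0.0,0.0]}
{"k":7,"ang":[0.77,1.17],"\u03b8\u0307":[1.262,3.683],"tip":[-0.137,-0.3,0.403],"trq":[0.0,0.0]}
{"k":8,"ang":[0.798,1.248],"\u03b8\u0307":[1.551,4.101],"tip":[-0.141,-0.307,0.388],"trq":[0.0,0.0]}
{"k":9,"ang":[0.833,1.334],"\u03b8\u0307":[1.871,4.517],"tip":[-0.145,-0.314,0.371],"trq":[0.0,0.0]}
{"k":10,"ang":[0.873,1.429],"\u03b8\u0307":[2.226,4.935],"tip":[-0.149,-0.321,0.352],"trq":[0.0,0.0]}
{"k":11,"ang":[0.922,1.532],"\u03b8\u0307":[2.623,5.357],"tip":[-0.155,-0.326,0.33],"trq":[0.0,0.0]}
{"k":12,"ang":[0.979,1.643],"\u03b8\u0307":[3.068,5.783],"tip":[-0.161,-0.331,0.307],"trq":[0.0,0.0]}
{"k":13,"ang":[1.045,1.763],"\u03b8\u0307":[3.569,6.211],"tip":[-0.168,-0.333,0.282],"trq":[0.0,0.0]}
{"k":14,"ang":[1.122,1.892],"\u03b8\u0307":[4.129,6.631],"tip":[-0.175,-0.333,0.256],"trq":[0.0,0.0]}
{"k":15,"ang":[1.21,2.028],"\u03b8\u0307":[4.746,7.022],"tip":[-0.184,-0.331,0.229],"trq":[0.0,0.0]}
{"k":16,"ang":[1.312,2.172],"\u03b8\u0307":[5.399,7.336],"tip":[-0.193,-0.326,0.202],"trq":[0.0,0.0]}
{"k":17,"ang":[1.426,2.32],"\u03b8\u0307":[6.028,7.458],"tip":[-0.204,-0.318,0.176],"trq":[0.0,0.0]}
{"k":18,"ang":[1.552,2.467],"\u03b8\u0307":[6.492,7.15],"tip":[-0.217,-0.308,0.153],"trq":[0.0,0.0]}
{"k":19,"ang":[1.683,2.601],"\u03b8\u0307":[6.559,6.038],"tip":[-0.232,-0.295,0.131],"trq":[0.0,0.0]}
{"k":20,"ang":[1.811,2.703],"\u03b8\u0307":[6.114,4.019],"tip":[-0.25,-0.28,0.113],"trq":[0.0,0.0]}
{"k":21,"ang":[1.927,2.76],"\u03b8\u0307":[5.47,1.818],"tip":[-0.271,-0.263,0.096],"trq":[0.0,0.0]}
{"k":22,"ang":[2.031,2.78],"\u03b8\u0307":[5.017,0.227],"tip":[-0.292,-0.243,0.081],"trq":[0.0,0.0]}
{"k":23,"ang":[2.129,2.774],"\u03b8\u0307":[4.821,-0.685],"tip":[-0.314,-0.22,0.066],"trq":[0.0,0.0]}
{"k":24,"ang":[2.225,2.755],"\u03b8\u0307":[4.781,-1.177],"tip":[-0.334,-0.194,0.051],"trq":[0.0,0.0]}
{"k":25,"ang":[2.321,2.728],"\u03b8\u0307":[4.813,-1.445],"tip":[-0.353,-0.164,0.037],"trq":[0.0,0.0]}
{"k":26,"ang":[2.417,2.698],"\u03b8\u0307":[4.872,-1.593],"tip":[-0.369,-0.132,0.024],"trq":[0.0,0.0]}
{"k":27,"ang":[2.516,2.665],"\u03b8\u0307":[4.935,-1.67],"tip":[-0.382,-0.096,0.013],"trq":[0.0,0.0]}
{"k":28,"ang":[2.615,2.631],"\u03b8\u0307":[4.989,-1.699],"tip":[-0.391,-0.059,0.004],"trq":[0.0,0.0]}
{"k":29,"ang":[2.715,2.597],"\u03b8\u0307":[5.03,-1.689],"tip":[-0.397,-0.019,-0.003],"trq":[0.0,0.0]}
{"k":30,"ang":[2.816,2.564],"\u03b8\u0307":[5.055,-1.644],"tip":[-0.399,0.021,-0.008],"trq":[0.0,0.0]}
{"k":31,"ang":[2.917,2.532],"\u03b8\u0307":[5.061,-1.565],"tip":[-0.397,0.062,-0.011],"trq":[0.0,0.0]}
{"k":32,"ang":[3.018,2.502],"\u03b8\u0307":[5.048,-1.456],"tip":[-0.391,0.102,-0.011],"trq":[0.0,0.0]}
{"k":33,"ang":[3.119,2.474],"\u03b8\u0307":[5.016,-1.317],"tip":[-0.381,0.14,-0.01],"trq":[0.0,0.0]}
{"k":34,"ang":[3.219,2.449],"\u03b8\u0307":[4.963,-1.152],"tip":[-0.367,0.177,-0.006],"trq":[0.0,0.0]}
{"k":35,"ang":[3.317,2.428],"\u03b8\u0307":[4.891,-0.964],"tip":[-0.351,0.211,-0.0],"trq":[0.0,0.0]}
{"k":36,"ang":[3.414,2.411],"\u03b8\u0307":[4.8,-0.757],"tip":[-0.331,0.242,0.007],"trq":[0.0,0.0]}
{"k":37,"ang":[3.509,2.398],"\u03b8\u0307":[4.691,-0.534],"tip":[-0.31,0.27,0.016],"trq":[0.0,0.0]}
{"k":38,"ang":[3.602,2.389],"\u03b8\u0307":[4.566,-0.3],"tip":[-0.288,0.294,0.025],"trq":[0.0,0.0]}
{"k":39,"ang":[3.692,2.386],"\u03b8\u0307":[4.425,-0.059],"tip":[-0.264,0.314,0.035],"trq":[0.0,0.0]}
{"k":40,"ang":[3.779,2.387],"\u03b8\u0307":[4.269,0.181],"tip":[-0.24,0.332,0.045],"trq":[0.0,0.0]}
{"k":41,"ang":[3.862,2.393],"\u03b8\u0307":[4.1,0.42],"tip":[-0.216,0.346,0.056],"trq":[0.0,0.0]}
{"k":42,"ang":[3.943,2.404],"\u03b8\u0307":[3.92,0.654],"tip":[-0.193,0.357,0.065],"trq":[0.0,0.0]}
{"k":43,"ang":[4.019,2.419],"\u03b8\u0307":[3.73,0.878],"tip":[-0.171,0.365,0.075],"trq":[0.0,0.0]}
{"k":44,"ang":[4.092,2.439],"\u03b8\u0307":[3.53,1.088],"tip":[-0.15,0.37,0.083],"trq":[0.0,0.0]}
{"k":45,"ang":[4.16,2.463],"\u03b8\u0307":[3.32,1.278],"tip":[-0.131,0.374,0.091],"trq":[0.0,0.0]}
{"k":46,"ang":[4.224,2.49],"\u03b8\u0307":[3.097,1.442],"tip":[-0.113,0.376,0.098],"trq":[0.0,0.0]}
{"k":47,"ang":[4.284,2.52],"\u03b8\u0307":[2.861,1.573],"tip":[-0.097,0.377,0.104],"trq":[0.0,0.0]}
{"k":48,"ang":[4.339,2.552],"\u03b8\u0307":[2.607,1.665],"tip":[-0.083,0.376,0.11],"trq":[0.0,0.0]}
{"k":49,"ang":[4.388,2.586],"\u03b8\u0307":[2.335,1.712],"tip":[-0.071,0.375,0.114],"trq":[0.0,0.0]}
{"k":50,"ang":[4.432,2.621],"\u03b8\u0307":[2.041,1.711],"tip":[-0.061,0.374,0.117],"trq":[0.0,0.0]}
{"k":51,"ang":[4.47,2.654],"\u03b8\u0307":[1.727,1.662],"tip":[-0.053,0.372,0.119],"trq":[0.0,0.0]}
{"k":52,"ang":[4.501,2.687],"\u03b8\u0307":[1.393,1.573],"tip":[-0.048,0.371,0.121],"trq":[0.0,0.0]}
{"k":53,"ang":[4.525,2.717],"\u03b8\u0307":[1.046,1.453],"tip":[-0.044,0.369,0.122],"trq":[0.0,0.0]}
{"k":54,"ang":[4.543,2.745],"\u03b8\u0307":[0.69,1.315],"tip":[-0.042,0.368,0.122],"trq":[0.0,0.0]}
{"k":55,"ang":[4.553,2.77],"\u03b8\u0307":[0.333,1.171],"tip":[-0.042,0.367,0.121],"trq":[0.0,0.0]}
{"k":56,"ang":[4.556,2.792],"\u03b8\u0307":[-0.011,1.049],"tip":[-0.044,0.367,0.119]}
{"summary": "final tip position (m): -0.044 0.367 0.119"}


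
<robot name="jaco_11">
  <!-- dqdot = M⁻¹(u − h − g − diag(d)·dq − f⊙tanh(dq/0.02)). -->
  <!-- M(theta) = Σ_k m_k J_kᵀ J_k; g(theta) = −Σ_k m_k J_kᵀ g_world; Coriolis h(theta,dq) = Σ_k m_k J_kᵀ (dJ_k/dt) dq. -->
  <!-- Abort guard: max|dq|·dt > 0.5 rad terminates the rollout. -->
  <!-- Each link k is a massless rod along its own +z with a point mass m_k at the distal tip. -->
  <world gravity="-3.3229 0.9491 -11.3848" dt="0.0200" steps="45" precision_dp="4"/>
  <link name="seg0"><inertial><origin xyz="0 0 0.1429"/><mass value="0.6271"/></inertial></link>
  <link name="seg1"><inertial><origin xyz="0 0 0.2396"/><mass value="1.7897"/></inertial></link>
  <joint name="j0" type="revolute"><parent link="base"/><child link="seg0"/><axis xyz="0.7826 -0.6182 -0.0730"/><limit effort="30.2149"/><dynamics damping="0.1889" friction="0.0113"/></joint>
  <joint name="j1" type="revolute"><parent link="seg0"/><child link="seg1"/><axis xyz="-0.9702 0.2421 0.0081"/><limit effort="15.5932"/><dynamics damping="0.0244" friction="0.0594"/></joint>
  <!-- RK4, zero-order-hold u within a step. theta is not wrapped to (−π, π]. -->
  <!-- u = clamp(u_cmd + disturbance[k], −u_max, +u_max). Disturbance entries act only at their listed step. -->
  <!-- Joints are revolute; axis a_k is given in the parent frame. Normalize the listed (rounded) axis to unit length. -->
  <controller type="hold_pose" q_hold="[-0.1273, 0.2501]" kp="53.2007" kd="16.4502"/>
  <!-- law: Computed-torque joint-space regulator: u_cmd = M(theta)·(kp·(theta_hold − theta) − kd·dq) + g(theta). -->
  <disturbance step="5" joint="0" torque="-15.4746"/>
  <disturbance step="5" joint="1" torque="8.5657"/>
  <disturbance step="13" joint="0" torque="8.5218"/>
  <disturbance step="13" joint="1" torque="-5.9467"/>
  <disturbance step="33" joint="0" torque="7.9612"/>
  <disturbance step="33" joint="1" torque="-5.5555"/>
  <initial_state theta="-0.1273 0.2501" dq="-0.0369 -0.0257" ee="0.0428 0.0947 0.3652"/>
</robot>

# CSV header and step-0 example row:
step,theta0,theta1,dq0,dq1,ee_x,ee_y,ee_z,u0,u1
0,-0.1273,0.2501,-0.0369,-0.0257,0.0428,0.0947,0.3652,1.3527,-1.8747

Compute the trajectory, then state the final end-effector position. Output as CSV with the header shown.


step,theta0,theta1,dq0,dq1,ee_x,ee_y,ee_z,u0,u1
1,-0.1277,0.2500,-0.0162,-0.0029,0.0428,0.0948,0.3652,1.3256,-1.8672
2,-0.1279,0.2501,-0.0103,-0.0025,0.0429,0.0949,0.3651,1.3063,-1.8567
3,-0.1280,0.2501,-0.0067,-0.0029,0.0429,0.0950,0.3651,1.2927,-1.8491
4,-0.1281,0.2501,-0.0043,-0.0033,0.0429,0.0950,0.3651,1.2830,-1.8436
5,-0.1281,0.2501,-0.0028,-0.0036,0.0429,0.0950,0.3651,-14.1984,6.7259
6,-0.1396,0.2503,-1.1404,0.0299,0.0455,0.0983,0.3639,6.6004,-4.7937
7,-0.1583,0.2511,-0.7340,0.0394,0.0495,0.1039,0.3618,5.2820,-4.0606
8,-0.1702,0.2517,-0.4543,0.0260,0.0521,0.1074,0.3604,4.3052,-3.5116
9,-0.1773,0.2521,-0.2584,0.0114,0.0537,0.1095,0.3595,3.5799,-3.1025
10,-0.1810,0.2523,-0.1182,0.0053,0.0545,0.1106,0.3591,3.0400,-2.8002
11,-0.1824,0.2524,-0.0209,0.0013,0.0548,0.1110,0.3589,2.6373,-2.5754
12,-0.1822,0.2524,0.0416,-0.0061,0.0547,0.1110,0.3589,2.3406,-2.4087
13,-0.1809,0.2523,0.0843,-0.0076,0.0545,0.1106,0.3591,10.6415,-8.2330
14,-0.1787,0.2409,0.1309,-1.1315,0.0535,0.1075,0.3604,-0.9956,-0.1339
15,-0.1758,0.2224,0.1586,-0.7205,0.0520,0.1027,0.3624,-0.4158,-0.5403
16,-0.1725,0.2110,0.1742,-0.4236,0.0508,0.0992,0.3638,0.0190,-0.8484
17,-0.1689,0.2047,0.1808,-0.2115,0.0497,0.0968,0.3647,0.3451,-1.0831
18,-0.1653,0.2020,0.1813,-0.0620,0.0488,0.0952,0.3653,0.5895,-1.2627
19,-0.1618,0.2017,0.1609,0.0113,0.0480,0.0941,0.3657,0.7723,-1.3896
20,-0.1590,0.2019,0.1172,0.0127,0.0474,0.0933,0.3660,0.9075,-1.4667
21,-0.1570,0.2021,0.0853,0.0136,0.0470,0.0928,0.3662,1.0070,-1.5237
22,-0.1555,0.2024,0.0622,0.0144,0.0467,0.0924,0.3663,1.0804,-1.5660
23,-0.1545,0.2027,0.0455,0.0150,0.0464,0.0922,0.3664,1.1345,-1.5975
24,-0.1537,0.2030,0.0335,0.0156,0.0463,0.0920,0.3665,1.1743,-1.6210
25,-0.1531,0.2033,0.0249,0.0161,0.0462,0.0919,0.3665,1.2034,-1.6385
26,-0.1527,0.2036,0.0190,0.0165,0.0461,0.0919,0.3665,1.2246,-1.6517
27,-0.1523,0.2039,0.0149,0.0169,0.0460,0.0918,0.3665,1.2399,-1.6615
28,-0.1521,0.2043,0.0121,0.0172,0.0460,0.0918,0.3665,1.2508,-1.6689
29,-0.1518,0.2046,0.0102,0.0174,0.0460,0.0919,0.3665,1.2587,-1.6745
30,-0.1516,0.2050,0.0090,0.0175,0.0459,0.0919,0.3665,1.2642,-1.6789
31,-0.1515,0.2053,0.0081,0.0175,0.0459,0.0919,0.3665,1.2682,-1.6823
32,-0.1513,0.2057,0.0076,0.0174,0.0459,0.0919,0.3665,1.2711,-1.6851
33,-0.1512,0.2060,0.0072,0.0173,0.0459,0.0920,0.3665,9.2344,-7.2429
34,-0.1508,0.1960,0.0389,-1.0030,0.0453,0.0896,0.3673,-1.4806,0.2198
35,-0.1496,0.1803,0.0747,-0.5745,0.0443,0.0858,0.3686,-0.8181,-0.2435
36,-0.1479,0.1719,0.0959,-0.2710,0.0435,0.0834,0.3694,-0.3170,-0.5979
37,-0.1459,0.1686,0.1070,-0.0591,0.0429,0.0821,0.3698,0.0623,-0.8703
38,-0.1438,0.1686,0.0844,0.0368,0.0424,0.0815,0.3700,0.3490,-1.0622
39,-0.1426,0.1694,0.0367,0.0457,0.0422,0.0814,0.3700,0.5641,-1.1870
40,-0.1422,0.1704,0.0062,0.0549,0.0422,0.0815,0.3700,0.7245,-1.2820
41,-0.1423,0.1716,-0.0103,0.0667,0.0422,0.0817,0.3699,0.8421,-1.3548
42,-0.1426,0.1730,-0.0187,0.0771,0.0424,0.0821,0.3698,0.9293,-1.4112
43,-0.1430,0.1746,-0.0231,0.0841,0.0425,0.0826,0.3696,0.9953,-1.4552
44,-0.1435,0.1763,-0.0253,0.0876,0.0427,0.0831,0.3695,1.0457,-1.4898
45,-0.1440,0.1781,-0.0260,0.0885,0.0429,0.0837,0.3693,,
# final ee position (m): 0.0429 0.0837 0.3693


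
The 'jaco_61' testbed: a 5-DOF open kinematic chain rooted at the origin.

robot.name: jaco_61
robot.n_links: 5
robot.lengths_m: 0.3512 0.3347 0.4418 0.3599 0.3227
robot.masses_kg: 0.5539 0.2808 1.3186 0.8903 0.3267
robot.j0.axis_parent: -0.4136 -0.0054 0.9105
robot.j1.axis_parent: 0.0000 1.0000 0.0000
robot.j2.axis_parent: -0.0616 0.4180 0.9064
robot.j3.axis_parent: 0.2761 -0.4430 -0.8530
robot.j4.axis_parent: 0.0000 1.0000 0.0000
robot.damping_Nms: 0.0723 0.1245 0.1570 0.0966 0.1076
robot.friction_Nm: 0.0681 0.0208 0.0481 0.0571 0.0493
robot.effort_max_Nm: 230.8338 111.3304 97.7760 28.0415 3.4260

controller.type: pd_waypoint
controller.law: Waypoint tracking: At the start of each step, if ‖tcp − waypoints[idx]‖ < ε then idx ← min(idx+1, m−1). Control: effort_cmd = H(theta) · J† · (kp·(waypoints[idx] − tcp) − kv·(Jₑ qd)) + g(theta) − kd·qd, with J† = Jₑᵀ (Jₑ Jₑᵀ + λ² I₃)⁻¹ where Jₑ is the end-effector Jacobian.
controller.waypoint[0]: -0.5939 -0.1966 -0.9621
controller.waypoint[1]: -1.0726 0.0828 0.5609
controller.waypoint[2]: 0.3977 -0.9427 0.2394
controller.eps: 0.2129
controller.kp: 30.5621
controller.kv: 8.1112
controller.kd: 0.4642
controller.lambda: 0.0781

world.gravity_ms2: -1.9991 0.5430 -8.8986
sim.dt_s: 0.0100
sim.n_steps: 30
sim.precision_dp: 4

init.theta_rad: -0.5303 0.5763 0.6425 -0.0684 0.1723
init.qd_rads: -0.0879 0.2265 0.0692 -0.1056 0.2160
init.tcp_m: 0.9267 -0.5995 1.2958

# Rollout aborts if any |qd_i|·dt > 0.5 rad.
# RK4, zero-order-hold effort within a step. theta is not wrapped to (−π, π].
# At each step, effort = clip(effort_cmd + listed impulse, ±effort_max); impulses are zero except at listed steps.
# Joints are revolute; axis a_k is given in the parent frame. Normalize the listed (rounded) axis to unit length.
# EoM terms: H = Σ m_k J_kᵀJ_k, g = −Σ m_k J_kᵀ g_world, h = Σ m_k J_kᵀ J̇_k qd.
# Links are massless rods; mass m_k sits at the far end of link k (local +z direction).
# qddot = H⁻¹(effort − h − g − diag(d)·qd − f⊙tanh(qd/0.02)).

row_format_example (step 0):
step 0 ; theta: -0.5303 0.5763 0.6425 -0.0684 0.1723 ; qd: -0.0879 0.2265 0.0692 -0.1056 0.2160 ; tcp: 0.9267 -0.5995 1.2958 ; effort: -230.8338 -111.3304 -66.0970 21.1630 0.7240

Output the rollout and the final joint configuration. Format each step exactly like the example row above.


step 1 ; theta: -0.5284 0.5881 0.5742 -0.1119 0.1930 ; qd: 0.3709 2.1089 -13.4331 -8.4879 3.7333 ; tcp: 0.9292 -0.6017 1.2909 ; effort: -222.0362 -111.3304 -57.8945 24.2848 -0.7841
step 2 ; theta: -0.5352 0.5984 0.4817 -0.1827 0.2455 ; qd: -1.4679 0.3287 -7.0681 -6.5987 6.7489 ; tcp: 0.9288 -0.6078 1.2809 ; effort: -191.8208 -111.3304 -52.6000 20.5927 -1.6700
step 3 ; theta: -0.5557 0.5974 0.4193 -0.2525 0.3223 ; qd: -2.5100 -0.3160 -6.4763 -7.8919 8.5078 ; tcp: 0.9227 -0.6171 1.2665 ; effort: -159.7348 -111.3304 -42.0310 17.6373 -1.7837
step 4 ; theta: -0.5922 0.5777 0.4288 -0.2978 0.4207 ; qd: -4.5666 -3.1146 5.9025 -2.2603 11.0990 ; tcp: 0.9088 -0.6266 1.2498 ; effort: -128.7403 -69.1910 -35.0649 11.2592 -2.2245
step 5 ; theta: -0.6357 0.5576 0.4250 -0.3641 0.5243 ; qd: -4.3103 -1.2495 -4.8545 -10.0645 9.6542 ; tcp: 0.8870 -0.6366 1.2319 ; effort: -100.2279 -40.8601 -19.8836 11.3906 -0.8496
step 6 ; theta: -0.6864 0.5353 0.4303 -0.4315 0.6302 ; qd: -5.7070 -2.9279 4.4463 -4.2071 11.4008 ; tcp: 0.8575 -0.6473 1.2131 ; effort: -73.6125 -9.0722 -14.4922 5.8566 -1.1786
step 7 ; theta: -0.7421 0.5144 0.4341 -0.5032 0.7331 ; qd: -5.5176 -1.4511 -2.6102 -9.4850 9.2782 ; tcp: 0.8216 -0.6592 1.1934 ; effort: -52.3340 7.2951 -4.8033 6.0220 0.1608
step 8 ; theta: -0.8014 0.4960 0.4378 -0.5758 0.8301 ; qd: -6.2927 -2.1045 2.7323 -5.4437 10.0447 ; tcp: 0.7807 -0.6727 1.1728 ; effort: -33.6432 25.0308 -1.5206 2.5458 -0.0613
step 9 ; theta: -0.8638 0.4802 0.4464 -0.6442 0.9221 ; qd: -6.2317 -1.1441 -0.5500 -7.9102 8.4344 ; tcp: 0.7362 -0.6877 1.1512 ; effort: -19.1565 33.4565 3.6652 2.4489 0.7303
step 10 ; theta: -0.9278 0.4688 0.4530 -0.7124 1.0067 ; qd: -6.5481 -1.1023 1.6918 -5.8869 8.4583 ; tcp: 0.6896 -0.7043 1.1281 ; effort: -6.1829 42.0486 5.8536 0.6637 0.6309
step 11 ; theta: -0.9930 0.4612 0.4638 -0.7750 1.0865 ; qd: -6.5035 -0.4408 0.6056 -6.5189 7.5293 ; tcp: 0.6417 -0.7220 1.1035 ; effort: 4.2334 46.0702 8.4976 0.3303 0.9252
step 12 ; theta: -1.0582 0.4586 0.4735 -0.8354 1.1603 ; qd: -6.5308 -0.0660 1.3142 -5.5909 7.2481 ; tcp: 0.5936 -0.7408 1.0772 ; effort: 13.7015 49.4026 9.9641 -0.5285 0.8600
step 13 ; theta: -1.1229 0.4608 0.4851 -0.8907 1.2301 ; qd: -6.4065 0.4893 1.0551 -5.4419 6.7316 ; tcp: 0.5457 -0.7601 1.0491 ; effort: 21.7922 50.5868 11.3393 -0.9016 0.8839
step 14 ; theta: -1.1862 0.4681 0.4964 -0.9424 1.2958 ; qd: -6.2531 0.9752 1.2149 -4.8942 6.4227 ; tcp: 0.4987 -0.7799 1.0190 ; effort: 29.1960 50.8470 12.2414 -1.3673 0.7947
step 15 ; theta: -1.2476 0.4805 0.5081 -0.9895 1.3584 ; qd: -6.0269 1.4931 1.1494 -4.5174 6.0967 ; tcp: 0.4530 -0.7997 0.9870 ; effort: 35.8124 49.9165 12.9454 -1.6958 0.7119
step 16 ; theta: -1.3066 0.4979 0.5195 -1.0324 1.4180 ; qd: -5.7642 1.9826 1.1609 -4.0569 5.8392 ; tcp: 0.4088 -0.8193 0.9530 ; effort: 41.8482 48.1596 13.3949 -2.0272 0.6007
step 17 ; theta: -1.3627 0.5201 0.5309 -1.0708 1.4751 ; qd: -5.4670 2.4573 1.1275 -3.6310 5.5972 ; tcp: 0.3664 -0.8385 0.9172 ; effort: 47.2537 45.6128 13.6592 -2.3235 0.4918
step 18 ; theta: -1.4158 0.5469 0.5419 -1.1050 1.5300 ; qd: -5.1520 2.9015 1.1053 -3.1984 5.3785 ; tcp: 0.3261 -0.8571 0.8795 ; effort: 52.0286 42.4389 13.7444 -2.6148 0.3842
step 19 ; theta: -1.4657 0.5780 0.5527 -1.1349 1.5827 ; qd: -4.8289 3.3142 1.0750 -2.7839 5.1693 ; tcp: 0.2879 -0.8748 0.8401 ; effort: 56.1010 38.7475 13.6766 -2.8961 0.2864
step 20 ; theta: -1.5123 0.6131 0.5632 -1.1608 1.6334 ; qd: -4.5082 3.6909 1.0450 -2.3849 4.9675 ; tcp: 0.2520 -0.8915 0.7990 ; effort: 59.4071 34.6685 13.4715 -3.1718 0.2002
step 21 ; theta: -1.5558 0.6517 0.5733 -1.1828 1.6820 ; qd: -4.1979 4.0303 1.0116 -2.0077 4.7692 ; tcp: 0.2185 -0.9070 0.7563 ; effort: 61.8778 30.3178 13.1473 -3.4395 0.1274
step 22 ; theta: -1.5963 0.6936 0.5832 -1.2011 1.7287 ; qd: -3.9044 4.3320 0.9747 -1.6532 4.5735 ; tcp: 0.1875 -0.9211 0.7121 ; effort: 63.4600 25.8020 12.7194 -3.6980 0.0682
step 23 ; theta: -1.6339 0.7382 0.5926 -1.2160 1.7735 ; qd: -3.6321 4.5963 0.9326 -1.3222 4.3795 ; tcp: 0.1590 -0.9336 0.6664 ; effort: 64.1186 21.2109 12.2022 -3.9453 0.0219
step 24 ; theta: -1.6690 0.7853 0.6016 -1.2277 1.8163 ; qd: -3.3842 4.8242 0.8841 -1.0135 4.1873 ; tcp: 0.1331 -0.9444 0.6195 ; effort: 63.8417 16.6176 11.6081 -4.1796 -0.0125
step 25 ; theta: -1.7017 0.8346 0.6101 -1.2364 1.8572 ; qd: -3.1628 5.0171 0.8281 -0.7255 3.9966 ; tcp: 0.1097 -0.9533 0.5715 ; effort: 62.6414 12.0795 10.9479 -4.3992 -0.0360
step 26 ; theta: -1.7323 0.8856 0.6180 -1.2423 1.8962 ; qd: -2.9689 5.1765 0.7637 -0.4554 3.8072 ; tcp: 0.0887 -0.9601 0.5225 ; effort: 60.5547 7.6403 10.2307 -4.6027 -0.0497
step 27 ; theta: -1.7612 0.9380 0.6253 -1.2456 1.9333 ; qd: -2.8032 5.3040 0.6901 -0.2008 3.6184 ; tcp: 0.0702 -0.9647 0.4728 ; effort: 57.6429 3.3329 9.4649 -4.7887 -0.0545
step 28 ; theta: -1.7885 0.9915 0.6318 -1.2464 1.9685 ; qd: -2.6640 5.4050 0.5853 0.0190 3.4237 ; tcp: 0.0541 -0.9671 0.4225 ; effort: 53.9625 -0.8210 8.6641 -4.9432 -0.0484
step 29 ; theta: -1.8145 1.0460 0.6368 -1.2454 2.0017 ; qd: -2.5488 5.4872 0.4144 0.1659 3.2132 ; tcp: 0.0401 -0.9670 0.3718 ; effort: 49.5753 -4.7877 7.8415 -5.0402 -0.0283
step 30 ; theta: -1.8396 1.1010 0.6406 -1.2426 2.0329 ; qd: -2.4716 5.5250 0.3447 0.4063 3.0267 ; tcp: 0.0283 -0.9645 0.3211
final theta (rad): -1.8396 1.1010 0.6406 -1.2426 2.0329


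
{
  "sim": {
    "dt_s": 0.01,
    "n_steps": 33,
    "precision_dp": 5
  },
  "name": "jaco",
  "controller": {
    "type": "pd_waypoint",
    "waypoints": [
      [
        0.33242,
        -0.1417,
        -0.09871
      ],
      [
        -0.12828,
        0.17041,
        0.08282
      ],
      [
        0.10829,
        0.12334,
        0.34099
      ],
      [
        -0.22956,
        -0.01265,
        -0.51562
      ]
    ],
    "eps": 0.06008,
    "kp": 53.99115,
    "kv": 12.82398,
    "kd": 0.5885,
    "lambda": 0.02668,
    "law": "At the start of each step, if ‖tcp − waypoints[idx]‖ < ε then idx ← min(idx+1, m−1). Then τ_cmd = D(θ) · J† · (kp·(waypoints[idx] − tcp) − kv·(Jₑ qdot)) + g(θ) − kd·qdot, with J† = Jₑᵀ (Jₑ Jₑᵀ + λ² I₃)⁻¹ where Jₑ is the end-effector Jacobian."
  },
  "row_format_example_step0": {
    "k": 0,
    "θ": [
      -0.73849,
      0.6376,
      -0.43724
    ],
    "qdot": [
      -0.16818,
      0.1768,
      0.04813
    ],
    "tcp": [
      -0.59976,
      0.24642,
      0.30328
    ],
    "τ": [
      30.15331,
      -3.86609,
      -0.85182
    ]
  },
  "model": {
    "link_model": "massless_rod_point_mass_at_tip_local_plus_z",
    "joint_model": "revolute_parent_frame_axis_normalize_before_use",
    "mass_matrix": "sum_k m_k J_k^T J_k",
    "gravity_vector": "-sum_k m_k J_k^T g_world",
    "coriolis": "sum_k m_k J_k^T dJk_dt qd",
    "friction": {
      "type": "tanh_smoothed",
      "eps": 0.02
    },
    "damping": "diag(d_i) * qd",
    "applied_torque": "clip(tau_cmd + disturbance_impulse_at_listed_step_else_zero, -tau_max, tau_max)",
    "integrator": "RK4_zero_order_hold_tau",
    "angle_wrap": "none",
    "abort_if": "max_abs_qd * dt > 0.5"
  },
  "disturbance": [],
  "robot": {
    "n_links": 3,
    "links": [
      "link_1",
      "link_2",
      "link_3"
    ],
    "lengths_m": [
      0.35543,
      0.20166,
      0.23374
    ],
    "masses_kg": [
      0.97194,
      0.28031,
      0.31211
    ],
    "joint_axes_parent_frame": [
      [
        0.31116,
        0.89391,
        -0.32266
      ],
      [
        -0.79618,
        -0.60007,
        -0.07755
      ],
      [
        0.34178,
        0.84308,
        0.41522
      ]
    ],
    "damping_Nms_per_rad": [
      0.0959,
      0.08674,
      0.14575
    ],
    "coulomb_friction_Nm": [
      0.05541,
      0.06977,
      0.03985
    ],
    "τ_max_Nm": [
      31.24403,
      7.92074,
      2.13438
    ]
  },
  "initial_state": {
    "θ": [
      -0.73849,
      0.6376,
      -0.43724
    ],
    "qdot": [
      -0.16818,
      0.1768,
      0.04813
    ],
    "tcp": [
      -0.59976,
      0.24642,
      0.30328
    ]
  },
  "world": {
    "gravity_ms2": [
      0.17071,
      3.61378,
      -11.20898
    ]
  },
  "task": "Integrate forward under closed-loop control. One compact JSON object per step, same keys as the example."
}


{"k":1,"\u03b8":[-0.73473,0.63397,-0.46605],"qdot":[0.90523,-0.76053,-5.39272],"tcp":[-0.59795,0.24594,0.30094],"\u03c4":[25.55934,-3.04392,2.13438]}
{"k":2,"\u03b8":[-0.72201,0.63718,-0.50234],"qdot":[1.64634,1.32356,-2.07149],"tcp":[-0.59235,0.24724,0.29978],"\u03c4":[21.0442,-3.90886,0.14973]}
{"k":3,"\u03b8":[-0.70261,0.64797,-0.53524],"qdot":[2.22907,0.89077,-4.33992],"tcp":[-0.58394,0.25022,0.30029],"\u03c4":[17.53075,-3.22272,1.42255]}
{"k":4,"\u03b8":[-0.67822,0.66219,-0.56906],"qdot":[2.65079,1.91315,-2.52405],"tcp":[-0.57332,0.25399,0.30213],"\u03c4":[14.41911,-3.42053,0.13889]}
{"k":5,"\u03b8":[-0.65018,0.67888,-0.60213],"qdot":[2.95646,1.46415,-3.9768],"tcp":[-0.56103,0.2582,0.30511],"\u03c4":[11.94558,-2.76322,0.94161]}
{"k":6,"\u03b8":[-0.61949,0.6967,-0.63505],"qdot":[3.18344,2.07101,-2.68137],"tcp":[-0.54743,0.2625,0.30895],"\u03c4":[9.81062,-2.78618,0.03474]}
{"k":7,"\u03b8":[-0.58696,0.71523,-0.66709],"qdot":[3.32388,1.66202,-3.65229],"tcp":[-0.53286,0.26674,0.31343],"\u03c4":[8.124,-2.24083,0.57814]}
{"k":8,"\u03b8":[-0.55318,0.73385,-0.69861],"qdot":[3.43217,2.03848,-2.7091],"tcp":[-0.51757,0.27073,0.31832],"\u03c4":[6.68409,-2.21708,-0.06542]}
{"k":9,"\u03b8":[-0.51865,0.75241,-0.7293],"qdot":[3.47534,1.69258,-3.38012],"tcp":[-0.50177,0.27441,0.32343],"\u03c4":[5.54812,-1.79787,0.32449]}
{"k":10,"\u03b8":[-0.48372,0.77065,-0.75939],"qdot":[3.5116,1.93861,-2.68352],"tcp":[-0.4856,0.2777,0.32856],"\u03c4":[4.58023,-1.77664,-0.1329]}
{"k":11,"\u03b8":[-0.44868,0.78857,-0.78877],"qdot":[3.49815,1.65957,-3.15784],"tcp":[-0.46923,0.2806,0.33359],"\u03c4":[3.81448,-1.47028,0.15876]}
{"k":12,"\u03b8":[-0.41374,0.80608,-0.81757],"qdot":[3.49074,1.82855,-2.63921],"tcp":[-0.45275,0.28308,0.33838],"\u03c4":[3.15929,-1.46565,-0.16521]}
{"k":13,"\u03b8":[-0.37907,0.82322,-0.84578],"qdot":[3.44499,1.611,-2.97791],"tcp":[-0.43625,0.28514,0.34286],"\u03c4":[2.637,-1.25078,0.05835]}
{"k":14,"\u03b8":[-0.34479,0.83999,-0.87348],"qdot":[3.41116,1.73144,-2.59111],"tcp":[-0.4198,0.2868,0.34694],"\u03c4":[2.18614,-1.26253,-0.16875]}
{"k":15,"\u03b8":[-0.31101,0.85644,-0.90068],"qdot":[3.34772,1.56668,-2.83206],"tcp":[-0.40348,0.28807,0.35056],"\u03c4":[1.82198,-1.11796,0.00419]}
{"k":16,"\u03b8":[-0.27778,0.87258,-0.92746],"qdot":[3.29798,1.65408,-2.5449],"tcp":[-0.38734,0.28896,0.35369],"\u03c4":[1.50382,-1.14116,-0.15181]}
{"k":17,"\u03b8":[-0.24517,0.88848,-0.9538],"qdot":[3.22562,1.53293,-2.71287],"tcp":[-0.37141,0.2895,0.3563],"\u03c4":[1.24188,-1.04882,-0.01849]}
{"k":18,"\u03b8":[-0.21321,0.90415,-0.97979],"qdot":[3.16643,1.59623,-2.50191],"tcp":[-0.35573,0.2897,0.35838],"\u03c4":[1.00996,-1.07804,-0.12204]}
{"k":19,"\u03b8":[-0.18194,0.91966,-1.00541],"qdot":[3.0904,1.51016,-2.61428],"tcp":[-0.34034,0.28958,0.35991],"\u03c4":[0.8144,-1.02348,-0.02061]}
{"k":20,"\u03b8":[-0.15136,0.935,-1.03073],"qdot":[3.02582,1.55513,-2.46162],"tcp":[-0.32526,0.28917,0.36091],"\u03c4":[0.63914,-1.05437,-0.08561]}
{"k":21,"\u03b8":[-0.12149,0.95024,-1.05572],"qdot":[2.94922,1.49665,-2.53151],"tcp":[-0.3105,0.28847,0.36137],"\u03c4":[0.48751,-1.02643,-0.01001]}
{"k":22,"\u03b8":[-0.09234,0.96537,-1.08045],"qdot":[2.88187,1.52767,-2.42285],"tcp":[-0.2961,0.2875,0.36132],"\u03c4":[0.35042,-1.05613,-0.04719]}
{"k":23,"\u03b8":[-0.0639,0.98045,-1.10488],"qdot":[2.80652,1.49033,-2.46079],"tcp":[-0.28205,0.28629,0.36076],"\u03c4":[0.22905,-1.04629,0.00783]}
{"k":24,"\u03b8":[-0.03618,0.99546,-1.12908],"qdot":[2.73825,1.51114,-2.38433],"tcp":[-0.26837,0.28485,0.35971],"\u03c4":[0.11893,-1.07326,-0.01005]}
{"k":25,"\u03b8":[-0.00917,1.01045,-1.15301],"qdot":[2.66523,1.48952,-2.39908],"tcp":[-0.25507,0.28318,0.3582],"\u03c4":[0.01988,-1.07509,0.02902]}
{"k":26,"\u03b8":[0.01714,1.02542,-1.17671],"qdot":[2.59744,1.50349,-2.345],"tcp":[-0.24214,0.28131,0.35625],"\u03c4":[-0.0697,-1.09879,0.02365]}
{"k":27,"\u03b8":[0.04276,1.04039,-1.20016],"qdot":[2.52745,1.4932,-2.34374],"tcp":[-0.2296,0.27924,0.35388],"\u03c4":[-0.15062,-1.10747,0.05081]}
{"k":28,"\u03b8":[0.0677,1.05537,-1.22339],"qdot":[2.46137,1.50328,-2.30409],"tcp":[-0.21744,0.27699,0.35112],"\u03c4":[-0.22292,-1.12798,0.05263]}
{"k":29,"\u03b8":[0.09197,1.07038,-1.24638],"qdot":[2.395,1.50097,-2.29238],"tcp":[-0.20565,0.27456,0.34798],"\u03c4":[-0.28745,-1.14006,0.0712]}
{"k":30,"\u03b8":[0.1156,1.08543,-1.26914],"qdot":[2.3318,1.5096,-2.261],"tcp":[-0.19424,0.27196,0.3445],"\u03c4":[-0.34358,-1.1577,0.07627]}
{"k":31,"\u03b8":[0.13861,1.10054,-1.29167],"qdot":[2.26971,1.51294,-2.24277],"tcp":[-0.1832,0.26922,0.3407],"\u03c4":[-0.39186,-1.17082,0.08873]}
{"k":32,"\u03b8":[0.161,1.11571,-1.31396],"qdot":[2.2106,1.52196,-2.21525],"tcp":[-0.17251,0.26632,0.3366],"\u03c4":[-0.43144,-1.18598,0.09435]}
{"k":33,"\u03b8":[0.18282,1.13096,-1.336],"qdot":[2.1537,1.52951,-2.19288],"tcp":[-0.16217,0.26327,0.33223]}
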